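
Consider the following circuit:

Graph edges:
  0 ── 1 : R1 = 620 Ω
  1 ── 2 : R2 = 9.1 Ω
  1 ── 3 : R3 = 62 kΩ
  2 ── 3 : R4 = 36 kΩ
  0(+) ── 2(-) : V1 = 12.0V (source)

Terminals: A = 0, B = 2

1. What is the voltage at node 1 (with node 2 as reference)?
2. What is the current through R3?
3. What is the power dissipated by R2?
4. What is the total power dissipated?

Nodal analysis, taking node 2 as the 0 V reference.
Source V1 fixes V_0 = 12 V.
KCL at each unknown node (sum of currents leaving = 0; resistances in Ω):
  Node 1: (V_1 - 12)/620 + (V_1 - 0)/9.1 + (V_1 - V_3)/62000 = 0
  Node 3: (V_3 - V_1)/62000 + (V_3 - 0)/36000 = 0
Collecting terms (coefficients in siemens):
  0.1115·V_1 - 0.00001613·V_3 = 0.01935
  0.00004391·V_3 - 0.00001613·V_1 = 0
Determinant D = (0.1115)(0.00004391) - (-0.00001613)(-0.00001613) = 0.000004896
V_1 = [(0.01935)(0.00004391) - (-0.00001613)(0)]/D = 0.1736 V
V_3 = [(0.1115)(0) - (0.01935)(-0.00001613)]/D = 0.06376 V
Part 1:
  Read off the nodal solution: V_1 = 0.1736 V
Part 2:
  I_R3 = (V_1 - V_3)/R3 = (0.1736 - 0.06376)/62000 = 0.000001771 A
  Magnitude: I_R3 = 0.000001771 A
Part 3:
  I_R2 = (V_1 - V_2)/R2 = (0.1736 - 0)/9.1 = 0.01907 A
  P_R2 = I_R2² × R2 = (0.01907)² × 9.1 = 0.00331 W
Part 4:
  Power in each resistor, P = (ΔV)²/R:
    P_R1 = (12 - 0.1736)²/620 = 0.2256 W
    P_R2 = (0.1736 - 0)²/9.1 = 0.00331 W
    P_R3 = (0.1736 - 0.06376)²/62000 = 0.0000001945 W
    P_R4 = (0 - 0.06376)²/36000 = 0.0000001129 W
  P_total = P_R1 + P_R2 + P_R3 + P_R4 = 0.2289 W

Final answers:
1. V_1 = 0.1736 V
2. I_R3 = 1.771e-06 A
3. P_R2 = 0.00331 W
4. P_total = 0.2289 W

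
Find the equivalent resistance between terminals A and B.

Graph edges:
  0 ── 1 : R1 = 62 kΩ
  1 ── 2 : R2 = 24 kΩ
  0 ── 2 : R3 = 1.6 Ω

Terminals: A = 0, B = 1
Reduce the network between node 0 (A) and node 1 (B) by series/parallel combination:
  Rs1 = R3 + R2 (series, joined only at node 2) = 1.6 + 24000 = 24000 Ω
  Rp1 = R1 ‖ Rs1 (parallel, both between nodes 0 and 1) = 1/(1/62000 + 1/24000) = 17300 Ω
R_eq = 17.3 kΩ

Final answer: 17.3 kΩ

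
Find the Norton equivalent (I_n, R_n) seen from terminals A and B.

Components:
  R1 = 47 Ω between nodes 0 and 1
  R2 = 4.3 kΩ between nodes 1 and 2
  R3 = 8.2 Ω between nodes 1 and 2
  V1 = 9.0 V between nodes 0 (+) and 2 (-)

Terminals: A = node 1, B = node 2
Find the Thévenin equivalent first; then I_n = V_th/R_th and R_n = R_th.
Step 1 — V_th is the open-circuit voltage V_A - V_B (nothing connected across the terminals).
Nodal analysis, taking node 2 as the 0 V reference.
Source V1 fixes V_0 = 9 V.
KCL at each unknown node (sum of currents leaving = 0; resistances in Ω):
  Node 1: (V_1 - 9)/47 + (V_1 - 0)/4300 + (V_1 - 0)/8.2 = 0
Collecting terms: 0.1435 × V_1 = 0.1915  =>  V_1 = 1.335 V
V_th = V_1 - V_2 = 1.335 - 0 = 1.335 V
Step 2 — R_th: zero the source — replace V1 by a short circuit (node 2 merges into node 0) — and find the resistance seen between A (node 1) and B (node 0).
Reduce the network between node 1 (A) and node 0 (B) by series/parallel combination:
  Rp1 = R1 ‖ R2 ‖ R3 (parallel, all between nodes 0 and 1) = 1/(1/47 + 1/4300 + 1/8.2) = 6.971 Ω
R_th = 6.971 Ω
I_n = V_th/R_th = 1.335/6.971 = 0.1915 A, and R_n = R_th = 6.971 Ω

Final answer: I_n = 0.1915 A, R_n = 6.971 Ω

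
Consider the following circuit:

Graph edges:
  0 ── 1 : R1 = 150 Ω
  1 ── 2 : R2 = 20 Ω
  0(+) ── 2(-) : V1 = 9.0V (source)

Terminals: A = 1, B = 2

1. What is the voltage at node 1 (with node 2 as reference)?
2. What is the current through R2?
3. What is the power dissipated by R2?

Nodal analysis, taking node 2 as the 0 V reference.
Source V1 fixes V_0 = 9 V.
KCL at each unknown node (sum of currents leaving = 0; resistances in Ω):
  Node 1: (V_1 - 9)/150 + (V_1 - 0)/20 = 0
Collecting terms: 0.05667 × V_1 = 0.06  =>  V_1 = 1.059 V
Part 1:
  Read off the nodal solution: V_1 = 1.059 V
Part 2:
  I_R2 = (V_1 - V_2)/R2 = (1.059 - 0)/20 = 0.05294 A
  Magnitude: I_R2 = 0.05294 A
Part 3:
  I_R2 = (V_1 - V_2)/R2 = (1.059 - 0)/20 = 0.05294 A
  P_R2 = I_R2² × R2 = (0.05294)² × 20 = 0.05606 W

Final answers:
1. V_1 = 1.059 V
2. I_R2 = 0.05294 A
3. P_R2 = 0.05606 W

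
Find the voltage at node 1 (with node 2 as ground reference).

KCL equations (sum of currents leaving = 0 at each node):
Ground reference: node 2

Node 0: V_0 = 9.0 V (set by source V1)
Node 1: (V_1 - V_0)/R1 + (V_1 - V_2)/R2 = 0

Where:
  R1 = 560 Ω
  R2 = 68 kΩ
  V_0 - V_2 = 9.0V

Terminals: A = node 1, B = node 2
Nodal analysis, taking node 2 as the 0 V reference.
Source V1 fixes V_0 = 9 V.
KCL at each unknown node (sum of currents leaving = 0; resistances in Ω):
  Node 1: (V_1 - 9)/560 + (V_1 - 0)/68000 = 0
Collecting terms: 0.0018 × V_1 = 0.01607  =>  V_1 = 8.926 V
The requested potential is V_1 = 8.926 V.

Final answer: V_1 = 8.926 V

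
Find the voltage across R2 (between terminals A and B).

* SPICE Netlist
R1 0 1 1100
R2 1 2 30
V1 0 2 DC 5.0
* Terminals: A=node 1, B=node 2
R1 and R2 are in series across V1 (node 0 → node 1 → node 2), and the output A–B is taken across R2, so this is a voltage divider.
Series current: I = V1/(R1 + R2) = 5/(1100 + 30) = 5/1130 = 0.004425 A
V_R2 = I × R2 = V1 × R2/(R1 + R2) = 5 × 30/1130 = 0.1327 V

Final answer: 0.1327 V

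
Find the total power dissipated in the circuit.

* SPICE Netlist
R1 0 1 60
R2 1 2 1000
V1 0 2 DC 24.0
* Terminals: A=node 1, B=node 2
Nodal analysis, taking node 2 as the 0 V reference.
Source V1 fixes V_0 = 24 V.
KCL at each unknown node (sum of currents leaving = 0; resistances in Ω):
  Node 1: (V_1 - 24)/60 + (V_1 - 0)/1000 = 0
Collecting terms: 0.01767 × V_1 = 0.4  =>  V_1 = 22.64 V
Power in each resistor, P = (ΔV)²/R:
  P_R1 = (24 - 22.64)²/60 = 0.03076 W
  P_R2 = (22.64 - 0)²/1000 = 0.5126 W
P_total = P_R1 + P_R2 = 0.5434 W

Final answer: 0.5434 W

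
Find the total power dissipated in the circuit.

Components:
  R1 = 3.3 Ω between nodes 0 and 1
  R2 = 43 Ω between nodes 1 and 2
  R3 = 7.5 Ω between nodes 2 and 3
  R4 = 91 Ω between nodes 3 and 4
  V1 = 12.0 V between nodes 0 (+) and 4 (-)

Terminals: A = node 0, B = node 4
Nodal analysis, taking node 4 as the 0 V reference.
Source V1 fixes V_0 = 12 V.
KCL at each unknown node (sum of currents leaving = 0; resistances in Ω):
  Node 1: (V_1 - 12)/3.3 + (V_1 - V_2)/43 = 0
  Node 2: (V_2 - V_1)/43 + (V_2 - V_3)/7.5 = 0
  Node 3: (V_3 - V_2)/7.5 + (V_3 - 0)/91 = 0
Collecting terms (coefficients in siemens):
  0.3263·V_1 - 0.02326·V_2 = 3.636
  0.1566·V_2 - 0.02326·V_1 - 0.1333·V_3 = 0
  0.1443·V_3 - 0.1333·V_2 = 0
Solving these 3 simultaneous equations (Gaussian elimination) gives:
  V_1 = 11.73 V, V_2 = 8.163 V, V_3 = 7.541 V
Power in each resistor, P = (ΔV)²/R:
  P_R1 = (12 - 11.73)²/3.3 = 0.02266 W
  P_R2 = (11.73 - 8.163)²/43 = 0.2953 W
  P_R3 = (8.163 - 7.541)²/7.5 = 0.05151 W
  P_R4 = (7.541 - 0)²/91 = 0.625 W
P_total = P_R1 + P_R2 + P_R3 + P_R4 = 0.9945 W

Final answer: 0.9945 W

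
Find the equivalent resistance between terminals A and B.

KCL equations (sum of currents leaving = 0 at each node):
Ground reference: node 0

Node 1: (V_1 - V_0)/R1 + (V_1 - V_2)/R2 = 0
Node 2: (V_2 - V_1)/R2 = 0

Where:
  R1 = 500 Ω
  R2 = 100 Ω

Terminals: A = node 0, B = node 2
Reduce the network between node 0 (A) and node 2 (B) by series/parallel combination:
  Rs1 = R1 + R2 (series, joined only at node 1) = 500 + 100 = 600 Ω
R_eq = 600 Ω

Final answer: 600 Ω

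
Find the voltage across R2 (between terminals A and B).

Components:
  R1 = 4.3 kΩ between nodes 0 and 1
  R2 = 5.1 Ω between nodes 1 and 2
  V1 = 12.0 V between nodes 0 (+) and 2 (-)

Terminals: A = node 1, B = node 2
R1 and R2 are in series across V1 (node 0 → node 1 → node 2), and the output A–B is taken across R2, so this is a voltage divider.
Series current: I = V1/(R1 + R2) = 12/(4300 + 5.1) = 12/4305 = 0.002787 A
V_R2 = I × R2 = V1 × R2/(R1 + R2) = 12 × 5.1/4305 = 0.01422 V

Final answer: 0.01422 V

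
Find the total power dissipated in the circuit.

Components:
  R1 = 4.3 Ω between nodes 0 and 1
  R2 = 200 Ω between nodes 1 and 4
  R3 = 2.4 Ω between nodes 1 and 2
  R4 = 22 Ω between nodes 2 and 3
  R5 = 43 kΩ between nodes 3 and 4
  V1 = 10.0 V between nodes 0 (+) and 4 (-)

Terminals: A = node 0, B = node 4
Nodal analysis, taking node 4 as the 0 V reference.
Source V1 fixes V_0 = 10 V.
KCL at each unknown node (sum of currents leaving = 0; resistances in Ω):
  Node 1: (V_1 - 10)/4.3 + (V_1 - 0)/200 + (V_1 - V_2)/2.4 = 0
  Node 2: (V_2 - V_1)/2.4 + (V_2 - V_3)/22 = 0
  Node 3: (V_3 - V_2)/22 + (V_3 - 0)/43000 = 0
Collecting terms (coefficients in siemens):
  0.6542·V_1 - 0.4167·V_2 = 2.326
  0.4621·V_2 - 0.4167·V_1 - 0.04545·V_3 = 0
  0.04548·V_3 - 0.04545·V_2 = 0
Solving these 3 simultaneous equations (Gaussian elimination) gives:
  V_1 = 9.789 V, V_2 = 9.788 V, V_3 = 9.783 V
Power in each resistor, P = (ΔV)²/R:
  P_R1 = (10 - 9.789)²/4.3 = 0.0104 W
  P_R2 = (9.789 - 0)²/200 = 0.4791 W
  P_R3 = (9.789 - 9.788)²/2.4 = 0.0000001242 W
  P_R4 = (9.788 - 9.783)²/22 = 0.000001139 W
  P_R5 = (9.783 - 0)²/43000 = 0.002226 W
P_total = P_R1 + P_R2 + P_R3 + P_R4 + P_R5 = 0.4917 W

Final answer: 0.4917 W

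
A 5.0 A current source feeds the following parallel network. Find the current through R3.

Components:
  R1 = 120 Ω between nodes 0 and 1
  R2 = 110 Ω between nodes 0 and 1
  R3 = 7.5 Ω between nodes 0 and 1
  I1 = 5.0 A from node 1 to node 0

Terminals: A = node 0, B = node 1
All resistors sit directly between nodes 0 and 1, so they are in parallel and share one voltage V; the full source current 5 A splits among them.
1/R_par = 1/120 + 1/110 + 1/7.5 = 0.1508 S  =>  R_par = 6.633 Ω
V = I × R_par = 5 × 6.633 = 33.17 V
I_R3 = V/R3 = 33.17/7.5 = 4.422 A

Final answer: 4.422 A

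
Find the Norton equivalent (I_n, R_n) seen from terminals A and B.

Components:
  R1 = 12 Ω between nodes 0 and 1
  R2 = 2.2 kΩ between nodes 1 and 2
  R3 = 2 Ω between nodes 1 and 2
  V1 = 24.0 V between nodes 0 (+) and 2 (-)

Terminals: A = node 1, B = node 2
Find the Thévenin equivalent first; then I_n = V_th/R_th and R_n = R_th.
Step 1 — V_th is the open-circuit voltage V_A - V_B (nothing connected across the terminals).
Nodal analysis, taking node 2 as the 0 V reference.
Source V1 fixes V_0 = 24 V.
KCL at each unknown node (sum of currents leaving = 0; resistances in Ω):
  Node 1: (V_1 - 24)/12 + (V_1 - 0)/2200 + (V_1 - 0)/2 = 0
Collecting terms: 0.5838 × V_1 = 2  =>  V_1 = 3.426 V
V_th = V_1 - V_2 = 3.426 - 0 = 3.426 V
Step 2 — R_th: zero the source — replace V1 by a short circuit (node 2 merges into node 0) — and find the resistance seen between A (node 1) and B (node 0).
Reduce the network between node 1 (A) and node 0 (B) by series/parallel combination:
  Rp1 = R1 ‖ R2 ‖ R3 (parallel, all between nodes 0 and 1) = 1/(1/12 + 1/2200 + 1/2) = 1.713 Ω
R_th = 1.713 Ω
I_n = V_th/R_th = 3.426/1.713 = 2 A, and R_n = R_th = 1.713 Ω

Final answer: I_n = 2 A, R_n = 1.713 Ω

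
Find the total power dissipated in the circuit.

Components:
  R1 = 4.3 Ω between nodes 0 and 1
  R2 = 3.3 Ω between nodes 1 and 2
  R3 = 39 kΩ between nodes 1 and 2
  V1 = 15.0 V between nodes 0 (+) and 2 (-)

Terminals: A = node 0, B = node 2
Nodal analysis, taking node 2 as the 0 V reference.
Source V1 fixes V_0 = 15 V.
KCL at each unknown node (sum of currents leaving = 0; resistances in Ω):
  Node 1: (V_1 - 15)/4.3 + (V_1 - 0)/3.3 + (V_1 - 0)/39000 = 0
Collecting terms: 0.5356 × V_1 = 3.488  =>  V_1 = 6.513 V
Power in each resistor, P = (ΔV)²/R:
  P_R1 = (15 - 6.513)²/4.3 = 16.75 W
  P_R2 = (6.513 - 0)²/3.3 = 12.85 W
  P_R3 = (6.513 - 0)²/39000 = 0.001088 W
P_total = P_R1 + P_R2 + P_R3 = 29.61 W

Final answer: 29.61 W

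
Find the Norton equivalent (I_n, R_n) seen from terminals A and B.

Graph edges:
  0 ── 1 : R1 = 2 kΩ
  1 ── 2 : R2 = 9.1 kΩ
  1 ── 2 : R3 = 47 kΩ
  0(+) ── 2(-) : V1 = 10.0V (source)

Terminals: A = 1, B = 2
Find the Thévenin equivalent first; then I_n = V_th/R_th and R_n = R_th.
Step 1 — V_th is the open-circuit voltage V_A - V_B (nothing connected across the terminals).
Nodal analysis, taking node 2 as the 0 V reference.
Source V1 fixes V_0 = 10 V.
KCL at each unknown node (sum of currents leaving = 0; resistances in Ω):
  Node 1: (V_1 - 10)/2000 + (V_1 - 0)/9100 + (V_1 - 0)/47000 = 0
Collecting terms: 0.0006312 × V_1 = 0.005  =>  V_1 = 7.922 V
V_th = V_1 - V_2 = 7.922 - 0 = 7.922 V
Step 2 — R_th: zero the source — replace V1 by a short circuit (node 2 merges into node 0) — and find the resistance seen between A (node 1) and B (node 0).
Reduce the network between node 1 (A) and node 0 (B) by series/parallel combination:
  Rp1 = R1 ‖ R2 ‖ R3 (parallel, all between nodes 0 and 1) = 1/(1/2000 + 1/9100 + 1/47000) = 1584 Ω
R_th = 1.584 kΩ
I_n = V_th/R_th = 7.922/1584 = 0.005 A, and R_n = R_th = 1.584 kΩ

Final answer: I_n = 0.005 A, R_n = 1.584 kΩ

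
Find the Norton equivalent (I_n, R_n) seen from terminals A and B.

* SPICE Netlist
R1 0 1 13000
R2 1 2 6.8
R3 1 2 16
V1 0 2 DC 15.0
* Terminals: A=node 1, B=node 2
Find the Thévenin equivalent first; then I_n = V_th/R_th and R_n = R_th.
Step 1 — V_th is the open-circuit voltage V_A - V_B (nothing connected across the terminals).
Nodal analysis, taking node 2 as the 0 V reference.
Source V1 fixes V_0 = 15 V.
KCL at each unknown node (sum of currents leaving = 0; resistances in Ω):
  Node 1: (V_1 - 15)/13000 + (V_1 - 0)/6.8 + (V_1 - 0)/16 = 0
Collecting terms: 0.2096 × V_1 = 0.001154  =>  V_1 = 0.005504 V
V_th = V_1 - V_2 = 0.005504 - 0 = 0.005504 V
Step 2 — R_th: zero the source — replace V1 by a short circuit (node 2 merges into node 0) — and find the resistance seen between A (node 1) and B (node 0).
Reduce the network between node 1 (A) and node 0 (B) by series/parallel combination:
  Rp1 = R1 ‖ R2 ‖ R3 (parallel, all between nodes 0 and 1) = 1/(1/13000 + 1/6.8 + 1/16) = 4.77 Ω
R_th = 4.77 Ω
I_n = V_th/R_th = 0.005504/4.77 = 0.001154 A, and R_n = R_th = 4.77 Ω

Final answer: I_n = 0.001154 A, R_n = 4.77 Ω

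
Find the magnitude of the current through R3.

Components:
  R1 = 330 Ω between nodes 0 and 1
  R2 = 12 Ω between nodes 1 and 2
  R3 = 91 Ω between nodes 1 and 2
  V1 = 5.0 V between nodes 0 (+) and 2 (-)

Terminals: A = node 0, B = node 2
Nodal analysis, taking node 2 as the 0 V reference.
Source V1 fixes V_0 = 5 V.
KCL at each unknown node (sum of currents leaving = 0; resistances in Ω):
  Node 1: (V_1 - 5)/330 + (V_1 - 0)/12 + (V_1 - 0)/91 = 0
Collecting terms: 0.09735 × V_1 = 0.01515  =>  V_1 = 0.1556 V
I_R3 = (V_1 - V_2)/R3 = (0.1556 - 0)/91 = 0.00171 A
|I_R3| = 0.00171 A

Final answer: |I_R3| = 0.00171 A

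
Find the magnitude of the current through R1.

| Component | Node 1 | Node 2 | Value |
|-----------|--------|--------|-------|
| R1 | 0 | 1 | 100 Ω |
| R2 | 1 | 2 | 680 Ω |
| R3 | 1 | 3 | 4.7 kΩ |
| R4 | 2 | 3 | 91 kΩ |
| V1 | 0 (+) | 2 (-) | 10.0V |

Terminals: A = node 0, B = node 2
Nodal analysis, taking node 2 as the 0 V reference.
Source V1 fixes V_0 = 10 V.
KCL at each unknown node (sum of currents leaving = 0; resistances in Ω):
  Node 1: (V_1 - 10)/100 + (V_1 - 0)/680 + (V_1 - V_3)/4700 = 0
  Node 3: (V_3 - V_1)/4700 + (V_3 - 0)/91000 = 0
Collecting terms (coefficients in siemens):
  0.01168·V_1 - 0.0002128·V_3 = 0.1
  0.0002238·V_3 - 0.0002128·V_1 = 0
Determinant D = (0.01168)(0.0002238) - (-0.0002128)(-0.0002128) = 0.000002569
V_1 = [(0.1)(0.0002238) - (-0.0002128)(0)]/D = 8.71 V
V_3 = [(0.01168)(0) - (0.1)(-0.0002128)]/D = 8.282 V
I_R1 = (V_0 - V_1)/R1 = (10 - 8.71)/100 = 0.0129 A
|I_R1| = 0.0129 A

Final answer: |I_R1| = 0.0129 A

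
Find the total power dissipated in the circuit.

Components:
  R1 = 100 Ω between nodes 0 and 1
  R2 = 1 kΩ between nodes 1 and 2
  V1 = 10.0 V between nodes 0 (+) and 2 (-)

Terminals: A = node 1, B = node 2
Nodal analysis, taking node 2 as the 0 V reference.
Source V1 fixes V_0 = 10 V.
KCL at each unknown node (sum of currents leaving = 0; resistances in Ω):
  Node 1: (V_1 - 10)/100 + (V_1 - 0)/1000 = 0
Collecting terms: 0.011 × V_1 = 0.1  =>  V_1 = 9.091 V
Power in each resistor, P = (ΔV)²/R:
  P_R1 = (10 - 9.091)²/100 = 0.008264 W
  P_R2 = (9.091 - 0)²/1000 = 0.08264 W
P_total = P_R1 + P_R2 = 0.09091 W

Final answer: 0.09091 W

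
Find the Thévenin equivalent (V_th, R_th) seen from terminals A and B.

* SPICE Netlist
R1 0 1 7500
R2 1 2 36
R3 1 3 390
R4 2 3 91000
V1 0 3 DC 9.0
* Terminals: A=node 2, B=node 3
Step 1 — V_th is the open-circuit voltage V_A - V_B (nothing connected across the terminals).
Nodal analysis, taking node 3 as the 0 V reference.
Source V1 fixes V_0 = 9 V.
KCL at each unknown node (sum of currents leaving = 0; resistances in Ω):
  Node 1: (V_1 - 9)/7500 + (V_1 - V_2)/36 + (V_1 - 0)/390 = 0
  Node 2: (V_2 - V_1)/36 + (V_2 - 0)/91000 = 0
Collecting terms (coefficients in siemens):
  0.03048·V_1 - 0.02778·V_2 = 0.0012
  0.02779·V_2 - 0.02778·V_1 = 0
Determinant D = (0.03048)(0.02779) - (-0.02778)(-0.02778) = 0.00007526
V_1 = [(0.0012)(0.02779) - (-0.02778)(0)]/D = 0.4431 V
V_2 = [(0.03048)(0) - (0.0012)(-0.02778)]/D = 0.4429 V
V_th = V_2 - V_3 = 0.4429 - 0 = 0.4429 V
Step 2 — R_th: zero the source — replace V1 by a short circuit (node 3 merges into node 0) — and find the resistance seen between A (node 2) and B (node 0).
Reduce the network between node 2 (A) and node 0 (B) by series/parallel combination:
  Rp1 = R1 ‖ R3 (parallel, both between nodes 0 and 1) = 1/(1/7500 + 1/390) = 370.7 Ω
  Rs1 = R2 + Rp1 (series, joined only at node 1) = 36 + 370.7 = 406.7 Ω
  Rp2 = R4 ‖ Rs1 (parallel, both between nodes 0 and 2) = 1/(1/91000 + 1/406.7) = 404.9 Ω
R_th = 404.9 Ω

Final answer: V_th = 0.4429 V, R_th = 404.9 Ω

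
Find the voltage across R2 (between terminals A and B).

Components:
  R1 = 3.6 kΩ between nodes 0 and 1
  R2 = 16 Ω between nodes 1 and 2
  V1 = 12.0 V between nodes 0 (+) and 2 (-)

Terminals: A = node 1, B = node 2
R1 and R2 are in series across V1 (node 0 → node 1 → node 2), and the output A–B is taken across R2, so this is a voltage divider.
Series current: I = V1/(R1 + R2) = 12/(3600 + 16) = 12/3616 = 0.003319 A
V_R2 = I × R2 = V1 × R2/(R1 + R2) = 12 × 16/3616 = 0.0531 V

Final answer: 0.0531 V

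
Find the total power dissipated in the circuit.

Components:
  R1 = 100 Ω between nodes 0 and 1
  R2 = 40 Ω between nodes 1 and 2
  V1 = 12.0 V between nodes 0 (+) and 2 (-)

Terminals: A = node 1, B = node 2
Nodal analysis, taking node 2 as the 0 V reference.
Source V1 fixes V_0 = 12 V.
KCL at each unknown node (sum of currents leaving = 0; resistances in Ω):
  Node 1: (V_1 - 12)/100 + (V_1 - 0)/40 = 0
Collecting terms: 0.035 × V_1 = 0.12  =>  V_1 = 3.429 V
Power in each resistor, P = (ΔV)²/R:
  P_R1 = (12 - 3.429)²/100 = 0.7347 W
  P_R2 = (3.429 - 0)²/40 = 0.2939 W
P_total = P_R1 + P_R2 = 1.029 W

Final answer: 1.029 W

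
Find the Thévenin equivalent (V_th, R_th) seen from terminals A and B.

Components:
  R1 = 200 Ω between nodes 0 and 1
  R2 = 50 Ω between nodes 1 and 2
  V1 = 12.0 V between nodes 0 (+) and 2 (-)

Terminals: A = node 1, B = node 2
Step 1 — V_th is the open-circuit voltage V_A - V_B (nothing connected across the terminals).
Nodal analysis, taking node 2 as the 0 V reference.
Source V1 fixes V_0 = 12 V.
KCL at each unknown node (sum of currents leaving = 0; resistances in Ω):
  Node 1: (V_1 - 12)/200 + (V_1 - 0)/50 = 0
Collecting terms: 0.025 × V_1 = 0.06  =>  V_1 = 2.4 V
V_th = V_1 - V_2 = 2.4 - 0 = 2.4 V
Step 2 — R_th: zero the source — replace V1 by a short circuit (node 2 merges into node 0) — and find the resistance seen between A (node 1) and B (node 0).
Reduce the network between node 1 (A) and node 0 (B) by series/parallel combination:
  Rp1 = R1 ‖ R2 (parallel, both between nodes 0 and 1) = 1/(1/200 + 1/50) = 40 Ω
R_th = 40 Ω

Final answer: V_th = 2.4 V, R_th = 40 Ω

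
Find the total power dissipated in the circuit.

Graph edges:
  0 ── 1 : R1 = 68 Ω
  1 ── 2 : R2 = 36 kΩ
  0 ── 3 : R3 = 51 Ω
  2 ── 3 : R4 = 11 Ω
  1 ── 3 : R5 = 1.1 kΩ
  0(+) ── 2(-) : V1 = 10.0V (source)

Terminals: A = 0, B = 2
Nodal analysis, taking node 2 as the 0 V reference.
Source V1 fixes V_0 = 10 V.
KCL at each unknown node (sum of currents leaving = 0; resistances in Ω):
  Node 1: (V_1 - 10)/68 + (V_1 - 0)/36000 + (V_1 - V_3)/1100 = 0
  Node 3: (V_3 - 10)/51 + (V_3 - 0)/11 + (V_3 - V_1)/1100 = 0
Collecting terms (coefficients in siemens):
  0.01564·V_1 - 0.0009091·V_3 = 0.1471
  0.1114·V_3 - 0.0009091·V_1 = 0.1961
Determinant D = (0.01564)(0.1114) - (-0.0009091)(-0.0009091) = 0.001742
V_1 = [(0.1471)(0.1114) - (-0.0009091)(0.1961)]/D = 9.508 V
V_3 = [(0.01564)(0.1961) - (0.1471)(-0.0009091)]/D = 1.837 V
Power in each resistor, P = (ΔV)²/R:
  P_R1 = (10 - 9.508)²/68 = 0.003562 W
  P_R2 = (9.508 - 0)²/36000 = 0.002511 W
  P_R3 = (10 - 1.837)²/51 = 1.306 W
  P_R4 = (0 - 1.837)²/11 = 0.3069 W
  P_R5 = (9.508 - 1.837)²/1100 = 0.05349 W
P_total = P_R1 + P_R2 + P_R3 + P_R4 + P_R5 = 1.673 W

Final answer: 1.673 W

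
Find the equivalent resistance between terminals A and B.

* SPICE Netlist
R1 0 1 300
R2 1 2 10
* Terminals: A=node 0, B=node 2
Reduce the network between node 0 (A) and node 2 (B) by series/parallel combination:
  Rs1 = R1 + R2 (series, joined only at node 1) = 300 + 10 = 310 Ω
R_eq = 310 Ω

Final answer: 310 Ω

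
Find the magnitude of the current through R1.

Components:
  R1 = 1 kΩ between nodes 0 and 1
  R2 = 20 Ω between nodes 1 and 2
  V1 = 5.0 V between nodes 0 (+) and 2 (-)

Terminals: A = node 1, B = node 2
Nodal analysis, taking node 2 as the 0 V reference.
Source V1 fixes V_0 = 5 V.
KCL at each unknown node (sum of currents leaving = 0; resistances in Ω):
  Node 1: (V_1 - 5)/1000 + (V_1 - 0)/20 = 0
Collecting terms: 0.051 × V_1 = 0.005  =>  V_1 = 0.09804 V
I_R1 = (V_0 - V_1)/R1 = (5 - 0.09804)/1000 = 0.004902 A
|I_R1| = 0.004902 A

Final answer: |I_R1| = 0.004902 A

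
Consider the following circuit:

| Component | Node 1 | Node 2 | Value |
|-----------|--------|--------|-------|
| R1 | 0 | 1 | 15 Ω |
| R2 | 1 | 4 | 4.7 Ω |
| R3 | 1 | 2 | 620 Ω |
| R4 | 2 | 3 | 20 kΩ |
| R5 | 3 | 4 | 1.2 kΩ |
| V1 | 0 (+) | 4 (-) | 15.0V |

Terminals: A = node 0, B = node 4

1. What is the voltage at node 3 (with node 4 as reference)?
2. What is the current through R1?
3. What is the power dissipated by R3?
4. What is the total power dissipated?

Nodal analysis, taking node 4 as the 0 V reference.
Source V1 fixes V_0 = 15 V.
KCL at each unknown node (sum of currents leaving = 0; resistances in Ω):
  Node 1: (V_1 - 15)/15 + (V_1 - 0)/4.7 + (V_1 - V_2)/620 = 0
  Node 2: (V_2 - V_1)/620 + (V_2 - V_3)/20000 = 0
  Node 3: (V_3 - V_2)/20000 + (V_3 - 0)/1200 = 0
Collecting terms (coefficients in siemens):
  0.281·V_1 - 0.001613·V_2 = 1
  0.001663·V_2 - 0.001613·V_1 - 0.00005·V_3 = 0
  0.0008833·V_3 - 0.00005·V_2 = 0
Solving these 3 simultaneous equations (Gaussian elimination) gives:
  V_1 = 3.578 V, V_2 = 3.476 V, V_3 = 0.1968 V
Part 1:
  Read off the nodal solution: V_3 = 0.1968 V
Part 2:
  I_R1 = (V_0 - V_1)/R1 = (15 - 3.578)/15 = 0.7615 A
  Magnitude: I_R1 = 0.7615 A
Part 3:
  I_R3 = (V_1 - V_2)/R3 = (3.578 - 3.476)/620 = 0.000164 A
  P_R3 = I_R3² × R3 = (0.000164)² × 620 = 0.00001667 W
Part 4:
  Power in each resistor, P = (ΔV)²/R:
    P_R1 = (15 - 3.578)²/15 = 8.697 W
    P_R2 = (3.578 - 0)²/4.7 = 2.724 W
    P_R3 = (3.578 - 3.476)²/620 = 0.00001667 W
    P_R4 = (3.476 - 0.1968)²/20000 = 0.0005378 W
    P_R5 = (0.1968 - 0)²/1200 = 0.00003227 W
  P_total = P_R1 + P_R2 + P_R3 + P_R4 + P_R5 = 11.42 W

Final answers:
1. V_3 = 0.1968 V
2. I_R1 = 0.7615 A
3. P_R3 = 1.667e-05 W
4. P_total = 11.42 W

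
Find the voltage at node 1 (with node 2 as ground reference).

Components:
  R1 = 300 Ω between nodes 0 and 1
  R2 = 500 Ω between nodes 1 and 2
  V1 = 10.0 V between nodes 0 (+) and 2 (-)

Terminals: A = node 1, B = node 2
Nodal analysis, taking node 2 as the 0 V reference.
Source V1 fixes V_0 = 10 V.
KCL at each unknown node (sum of currents leaving = 0; resistances in Ω):
  Node 1: (V_1 - 10)/300 + (V_1 - 0)/500 = 0
Collecting terms: 0.005333 × V_1 = 0.03333  =>  V_1 = 6.25 V
The requested potential is V_1 = 6.25 V.

Final answer: V_1 = 6.25 V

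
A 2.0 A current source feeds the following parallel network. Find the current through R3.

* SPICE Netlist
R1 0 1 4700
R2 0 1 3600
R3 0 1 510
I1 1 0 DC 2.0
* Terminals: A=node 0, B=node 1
All resistors sit directly between nodes 0 and 1, so they are in parallel and share one voltage V; the full source current 2 A splits among them.
1/R_par = 1/4700 + 1/3600 + 1/510 = 0.002451 S  =>  R_par = 407.9 Ω
V = I × R_par = 2 × 407.9 = 815.9 V
I_R3 = V/R3 = 815.9/510 = 1.6 A

Final answer: 1.6 A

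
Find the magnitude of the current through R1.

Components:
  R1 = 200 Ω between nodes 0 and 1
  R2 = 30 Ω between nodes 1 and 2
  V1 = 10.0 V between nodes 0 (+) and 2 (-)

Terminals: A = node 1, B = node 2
Nodal analysis, taking node 2 as the 0 V reference.
Source V1 fixes V_0 = 10 V.
KCL at each unknown node (sum of currents leaving = 0; resistances in Ω):
  Node 1: (V_1 - 10)/200 + (V_1 - 0)/30 = 0
Collecting terms: 0.03833 × V_1 = 0.05  =>  V_1 = 1.304 V
I_R1 = (V_0 - V_1)/R1 = (10 - 1.304)/200 = 0.04348 A
|I_R1| = 0.04348 A

Final answer: |I_R1| = 0.04348 A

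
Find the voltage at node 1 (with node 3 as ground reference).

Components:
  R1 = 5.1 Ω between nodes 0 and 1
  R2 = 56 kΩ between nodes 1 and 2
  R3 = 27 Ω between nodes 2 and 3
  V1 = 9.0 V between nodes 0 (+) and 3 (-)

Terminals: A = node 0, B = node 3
Nodal analysis, taking node 3 as the 0 V reference.
Source V1 fixes V_0 = 9 V.
KCL at each unknown node (sum of currents leaving = 0; resistances in Ω):
  Node 1: (V_1 - 9)/5.1 + (V_1 - V_2)/56000 = 0
  Node 2: (V_2 - V_1)/56000 + (V_2 - 0)/27 = 0
Collecting terms (coefficients in siemens):
  0.1961·V_1 - 0.00001786·V_2 = 1.765
  0.03705·V_2 - 0.00001786·V_1 = 0
Determinant D = (0.1961)(0.03705) - (-0.00001786)(-0.00001786) = 0.007266
V_1 = [(1.765)(0.03705) - (-0.00001786)(0)]/D = 8.999 V
V_2 = [(0.1961)(0) - (1.765)(-0.00001786)]/D = 0.004337 V
The requested potential is V_1 = 8.999 V.

Final answer: V_1 = 8.999 V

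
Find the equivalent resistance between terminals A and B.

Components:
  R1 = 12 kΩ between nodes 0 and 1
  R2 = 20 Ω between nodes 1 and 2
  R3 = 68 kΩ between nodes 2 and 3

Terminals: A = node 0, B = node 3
Reduce the network between node 0 (A) and node 3 (B) by series/parallel combination:
  Rs1 = R1 + R2 (series, joined only at node 1) = 12000 + 20 = 12020 Ω
  Rs2 = R3 + Rs1 (series, joined only at node 2) = 68000 + 12020 = 80020 Ω
R_eq = 80.02 kΩ

Final answer: 80.02 kΩ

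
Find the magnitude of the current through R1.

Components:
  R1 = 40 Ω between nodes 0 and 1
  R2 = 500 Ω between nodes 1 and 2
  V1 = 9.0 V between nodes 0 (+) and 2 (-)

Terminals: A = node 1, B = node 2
Nodal analysis, taking node 2 as the 0 V reference.
Source V1 fixes V_0 = 9 V.
KCL at each unknown node (sum of currents leaving = 0; resistances in Ω):
  Node 1: (V_1 - 9)/40 + (V_1 - 0)/500 = 0
Collecting terms: 0.027 × V_1 = 0.225  =>  V_1 = 8.333 V
I_R1 = (V_0 - V_1)/R1 = (9 - 8.333)/40 = 0.01667 A
|I_R1| = 0.01667 A

Final answer: |I_R1| = 0.01667 A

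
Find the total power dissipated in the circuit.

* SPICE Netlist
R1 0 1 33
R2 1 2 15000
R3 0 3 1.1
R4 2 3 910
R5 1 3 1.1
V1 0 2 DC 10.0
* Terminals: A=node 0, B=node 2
Nodal analysis, taking node 2 as the 0 V reference.
Source V1 fixes V_0 = 10 V.
KCL at each unknown node (sum of currents leaving = 0; resistances in Ω):
  Node 1: (V_1 - 10)/33 + (V_1 - 0)/15000 + (V_1 - V_3)/1.1 = 0
  Node 3: (V_3 - 10)/1.1 + (V_3 - 0)/910 + (V_3 - V_1)/1.1 = 0
Collecting terms (coefficients in siemens):
  0.9395·V_1 - 0.9091·V_3 = 0.303
  1.819·V_3 - 0.9091·V_1 = 9.091
Determinant D = (0.9395)(1.819) - (-0.9091)(-0.9091) = 0.8827
V_1 = [(0.303)(1.819) - (-0.9091)(9.091)]/D = 9.987 V
V_3 = [(0.9395)(9.091) - (0.303)(-0.9091)]/D = 9.988 V
Power in each resistor, P = (ΔV)²/R:
  P_R1 = (10 - 9.987)²/33 = 0.000004881 W
  P_R2 = (9.987 - 0)²/15000 = 0.00665 W
  P_R3 = (10 - 9.988)²/1.1 = 0.0001394 W
  P_R4 = (0 - 9.988)²/910 = 0.1096 W
  P_R5 = (9.987 - 9.988)²/1.1 = 0.000000087 W
P_total = P_R1 + P_R2 + P_R3 + P_R4 + P_R5 = 0.1164 W

Final answer: 0.1164 W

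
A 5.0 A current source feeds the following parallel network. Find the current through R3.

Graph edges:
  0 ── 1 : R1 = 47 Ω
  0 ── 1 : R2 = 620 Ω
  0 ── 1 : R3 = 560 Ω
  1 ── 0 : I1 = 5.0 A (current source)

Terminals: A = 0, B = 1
All resistors sit directly between nodes 0 and 1, so they are in parallel and share one voltage V; the full source current 5 A splits among them.
1/R_par = 1/47 + 1/620 + 1/560 = 0.02468 S  =>  R_par = 40.53 Ω
V = I × R_par = 5 × 40.53 = 202.6 V
I_R3 = V/R3 = 202.6/560 = 0.3618 A

Final answer: 0.3618 A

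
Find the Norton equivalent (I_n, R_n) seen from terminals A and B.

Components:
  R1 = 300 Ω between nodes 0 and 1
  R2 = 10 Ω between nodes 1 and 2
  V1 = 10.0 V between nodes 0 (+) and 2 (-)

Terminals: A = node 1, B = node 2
Find the Thévenin equivalent first; then I_n = V_th/R_th and R_n = R_th.
Step 1 — V_th is the open-circuit voltage V_A - V_B (nothing connected across the terminals).
Nodal analysis, taking node 2 as the 0 V reference.
Source V1 fixes V_0 = 10 V.
KCL at each unknown node (sum of currents leaving = 0; resistances in Ω):
  Node 1: (V_1 - 10)/300 + (V_1 - 0)/10 = 0
Collecting terms: 0.1033 × V_1 = 0.03333  =>  V_1 = 0.3226 V
V_th = V_1 - V_2 = 0.3226 - 0 = 0.3226 V
Step 2 — R_th: zero the source — replace V1 by a short circuit (node 2 merges into node 0) — and find the resistance seen between A (node 1) and B (node 0).
Reduce the network between node 1 (A) and node 0 (B) by series/parallel combination:
  Rp1 = R1 ‖ R2 (parallel, both between nodes 0 and 1) = 1/(1/300 + 1/10) = 9.677 Ω
R_th = 9.677 Ω
I_n = V_th/R_th = 0.3226/9.677 = 0.03333 A, and R_n = R_th = 9.677 Ω

Final answer: I_n = 0.03333 A, R_n = 9.677 Ω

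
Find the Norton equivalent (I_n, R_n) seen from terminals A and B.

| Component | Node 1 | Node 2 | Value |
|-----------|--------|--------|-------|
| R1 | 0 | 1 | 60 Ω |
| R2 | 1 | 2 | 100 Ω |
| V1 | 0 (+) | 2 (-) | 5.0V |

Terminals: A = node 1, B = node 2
Find the Thévenin equivalent first; then I_n = V_th/R_th and R_n = R_th.
Step 1 — V_th is the open-circuit voltage V_A - V_B (nothing connected across the terminals).
Nodal analysis, taking node 2 as the 0 V reference.
Source V1 fixes V_0 = 5 V.
KCL at each unknown node (sum of currents leaving = 0; resistances in Ω):
  Node 1: (V_1 - 5)/60 + (V_1 - 0)/100 = 0
Collecting terms: 0.02667 × V_1 = 0.08333  =>  V_1 = 3.125 V
V_th = V_1 - V_2 = 3.125 - 0 = 3.125 V
Step 2 — R_th: zero the source — replace V1 by a short circuit (node 2 merges into node 0) — and find the resistance seen between A (node 1) and B (node 0).
Reduce the network between node 1 (A) and node 0 (B) by series/parallel combination:
  Rp1 = R1 ‖ R2 (parallel, both between nodes 0 and 1) = 1/(1/60 + 1/100) = 37.5 Ω
R_th = 37.5 Ω
I_n = V_th/R_th = 3.125/37.5 = 0.08333 A, and R_n = R_th = 37.5 Ω

Final answer: I_n = 0.08333 A, R_n = 37.5 Ω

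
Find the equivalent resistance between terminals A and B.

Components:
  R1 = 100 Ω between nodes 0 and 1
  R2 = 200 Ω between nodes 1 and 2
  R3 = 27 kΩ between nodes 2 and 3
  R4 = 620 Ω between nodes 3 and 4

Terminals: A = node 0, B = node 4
Reduce the network between node 0 (A) and node 4 (B) by series/parallel combination:
  Rs1 = R1 + R2 (series, joined only at node 1) = 100 + 200 = 300 Ω
  Rs2 = R3 + Rs1 (series, joined only at node 2) = 27000 + 300 = 27300 Ω
  Rs3 = R4 + Rs2 (series, joined only at node 3) = 620 + 27300 = 27920 Ω
R_eq = 27.92 kΩ

Final answer: 27.92 kΩ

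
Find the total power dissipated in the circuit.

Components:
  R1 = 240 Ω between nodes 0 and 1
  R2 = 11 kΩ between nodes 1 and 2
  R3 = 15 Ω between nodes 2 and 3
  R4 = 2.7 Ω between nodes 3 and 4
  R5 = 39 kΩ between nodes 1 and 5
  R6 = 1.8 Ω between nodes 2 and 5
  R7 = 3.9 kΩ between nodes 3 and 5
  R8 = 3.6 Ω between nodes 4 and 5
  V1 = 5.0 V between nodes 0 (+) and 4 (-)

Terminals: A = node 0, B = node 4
Nodal analysis, taking node 4 as the 0 V reference.
Source V1 fixes V_0 = 5 V.
KCL at each unknown node (sum of currents leaving = 0; resistances in Ω):
  Node 1: (V_1 - 5)/240 + (V_1 - V_2)/11000 + (V_1 - V_5)/39000 = 0
  Node 2: (V_2 - V_1)/11000 + (V_2 - V_3)/15 + (V_2 - V_5)/1.8 = 0
  Node 3: (V_3 - V_2)/15 + (V_3 - 0)/2.7 + (V_3 - V_5)/3900 = 0
  Node 5: (V_5 - V_1)/39000 + (V_5 - V_2)/1.8 + (V_5 - V_3)/3900 + (V_5 - 0)/3.6 = 0
Collecting terms (coefficients in siemens):
  0.004283·V_1 - 0.00009091·V_2 - 0.00002564·V_5 = 0.02083
  0.6223·V_2 - 0.00009091·V_1 - 0.06667·V_3 - 0.5556·V_5 = 0
  0.4373·V_3 - 0.06667·V_2 - 0.0002564·V_5 = 0
  0.8336·V_5 - 0.00002564·V_1 - 0.5556·V_2 - 0.0002564·V_3 = 0
Solving these 4 simultaneous equations (Gaussian elimination) gives:
  V_1 = 4.864 V, V_2 = 0.002172 V, V_3 = 0.0003321 V, V_5 = 0.001597 V
Power in each resistor, P = (ΔV)²/R:
  P_R1 = (5 - 4.864)²/240 = 0.00007707 W
  P_R2 = (4.864 - 0.002172)²/11000 = 0.002149 W
  P_R3 = (0.002172 - 0.0003321)²/15 = 0.0000002257 W
  P_R4 = (0.0003321 - 0)²/2.7 = 0.00000004084 W
  P_R5 = (4.864 - 0.001597)²/39000 = 0.0006062 W
  P_R6 = (0.002172 - 0.001597)²/1.8 = 0.0000001835 W
  P_R7 = (0.0003321 - 0.001597)²/3900 = 0.0000000004104 W
  P_R8 = (0 - 0.001597)²/3.6 = 0.0000007086 W
P_total = P_R1 + P_R2 + P_R3 + P_R4 + P_R5 + P_R6 + P_R7 + P_R8 = 0.002833 W

Final answer: 0.002833 W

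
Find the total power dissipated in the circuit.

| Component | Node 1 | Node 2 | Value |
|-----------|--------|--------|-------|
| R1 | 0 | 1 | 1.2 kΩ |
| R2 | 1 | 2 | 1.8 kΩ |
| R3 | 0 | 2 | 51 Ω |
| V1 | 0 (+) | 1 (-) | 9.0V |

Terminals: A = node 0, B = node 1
Nodal analysis, taking node 1 as the 0 V reference.
Source V1 fixes V_0 = 9 V.
KCL at each unknown node (sum of currents leaving = 0; resistances in Ω):
  Node 2: (V_2 - 0)/1800 + (V_2 - 9)/51 = 0
Collecting terms: 0.02016 × V_2 = 0.1765  =>  V_2 = 8.752 V
Power in each resistor, P = (ΔV)²/R:
  P_R1 = (9 - 0)²/1200 = 0.0675 W
  P_R2 = (0 - 8.752)²/1800 = 0.04255 W
  P_R3 = (9 - 8.752)²/51 = 0.001206 W
P_total = P_R1 + P_R2 + P_R3 = 0.1113 W

Final answer: 0.1113 W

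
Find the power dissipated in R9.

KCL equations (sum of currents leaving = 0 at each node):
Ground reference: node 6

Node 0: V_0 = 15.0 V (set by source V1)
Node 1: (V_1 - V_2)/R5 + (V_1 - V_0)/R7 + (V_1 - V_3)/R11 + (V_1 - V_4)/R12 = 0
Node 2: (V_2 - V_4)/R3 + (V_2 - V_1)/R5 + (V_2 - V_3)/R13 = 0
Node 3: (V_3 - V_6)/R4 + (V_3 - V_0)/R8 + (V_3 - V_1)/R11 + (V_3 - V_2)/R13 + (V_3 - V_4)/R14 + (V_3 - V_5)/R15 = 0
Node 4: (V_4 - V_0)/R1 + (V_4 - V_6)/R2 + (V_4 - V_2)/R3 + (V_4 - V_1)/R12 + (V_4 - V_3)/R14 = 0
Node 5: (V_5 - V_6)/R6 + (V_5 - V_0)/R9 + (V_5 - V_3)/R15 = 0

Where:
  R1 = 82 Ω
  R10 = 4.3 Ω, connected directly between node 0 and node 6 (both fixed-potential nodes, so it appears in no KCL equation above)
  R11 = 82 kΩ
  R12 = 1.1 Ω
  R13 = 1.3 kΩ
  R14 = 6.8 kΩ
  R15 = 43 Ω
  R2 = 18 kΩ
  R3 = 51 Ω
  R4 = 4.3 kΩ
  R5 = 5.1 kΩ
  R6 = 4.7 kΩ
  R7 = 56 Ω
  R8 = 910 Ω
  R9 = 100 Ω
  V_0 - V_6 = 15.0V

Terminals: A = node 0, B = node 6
Nodal analysis, taking node 6 as the 0 V reference.
Source V1 fixes V_0 = 15 V.
KCL at each unknown node (sum of currents leaving = 0; resistances in Ω):
  Node 1: (V_1 - V_2)/5100 + (V_1 - 15)/56 + (V_1 - V_3)/82000 + (V_1 - V_4)/1.1 = 0
  Node 2: (V_2 - V_4)/51 + (V_2 - V_1)/5100 + (V_2 - V_3)/1300 = 0
  Node 3: (V_3 - 0)/4300 + (V_3 - 15)/910 + (V_3 - V_1)/82000 + (V_3 - V_2)/1300 + (V_3 - V_4)/6800 + (V_3 - V_5)/43 = 0
  Node 4: (V_4 - 15)/82 + (V_4 - 0)/18000 + (V_4 - V_2)/51 + (V_4 - V_1)/1.1 + (V_4 - V_3)/6800 = 0
  Node 5: (V_5 - 0)/4700 + (V_5 - 15)/100 + (V_5 - V_3)/43 = 0
Collecting terms (coefficients in siemens):
  0.9272·V_1 - 0.0001961·V_2 - 0.0000122·V_3 - 0.9091·V_4 = 0.2679
  0.02057·V_2 - 0.0001961·V_1 - 0.0007692·V_3 - 0.01961·V_4 = 0
  0.02552·V_3 - 0.0000122·V_1 - 0.0007692·V_2 - 0.0001471·V_4 - 0.02326·V_5 = 0.01648
  0.9411·V_4 - 0.9091·V_1 - 0.01961·V_2 - 0.0001471·V_3 = 0.1829
  0.03347·V_5 - 0.02326·V_3 = 0.15
Solving these 5 simultaneous equations (Gaussian elimination) gives:
  V_1 = 14.96 V, V_2 = 14.93 V, V_3 = 14.38 V, V_4 = 14.95 V
  V_5 = 14.48 V
I_R9 = (V_0 - V_5)/R9 = (15 - 14.48)/100 = 0.005235 A
P_R9 = I_R9² × R9 = (0.005235)² × 100 = 0.00274 W

Final answer: 0.00274 W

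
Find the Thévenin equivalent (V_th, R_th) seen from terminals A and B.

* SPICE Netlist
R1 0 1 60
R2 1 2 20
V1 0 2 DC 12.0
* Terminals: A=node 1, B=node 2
Step 1 — V_th is the open-circuit voltage V_A - V_B (nothing connected across the terminals).
Nodal analysis, taking node 2 as the 0 V reference.
Source V1 fixes V_0 = 12 V.
KCL at each unknown node (sum of currents leaving = 0; resistances in Ω):
  Node 1: (V_1 - 12)/60 + (V_1 - 0)/20 = 0
Collecting terms: 0.06667 × V_1 = 0.2  =>  V_1 = 3 V
V_th = V_1 - V_2 = 3 - 0 = 3 V
Step 2 — R_th: zero the source — replace V1 by a short circuit (node 2 merges into node 0) — and find the resistance seen between A (node 1) and B (node 0).
Reduce the network between node 1 (A) and node 0 (B) by series/parallel combination:
  Rp1 = R1 ‖ R2 (parallel, both between nodes 0 and 1) = 1/(1/60 + 1/20) = 15 Ω
R_th = 15 Ω

Final answer: V_th = 3 V, R_th = 15 Ω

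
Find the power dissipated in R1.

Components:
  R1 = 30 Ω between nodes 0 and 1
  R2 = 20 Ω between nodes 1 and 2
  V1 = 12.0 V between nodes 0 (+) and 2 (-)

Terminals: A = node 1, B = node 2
Nodal analysis, taking node 2 as the 0 V reference.
Source V1 fixes V_0 = 12 V.
KCL at each unknown node (sum of currents leaving = 0; resistances in Ω):
  Node 1: (V_1 - 12)/30 + (V_1 - 0)/20 = 0
Collecting terms: 0.08333 × V_1 = 0.4  =>  V_1 = 4.8 V
I_R1 = (V_0 - V_1)/R1 = (12 - 4.8)/30 = 0.24 A
P_R1 = I_R1² × R1 = (0.24)² × 30 = 1.728 W

Final answer: 1.728 W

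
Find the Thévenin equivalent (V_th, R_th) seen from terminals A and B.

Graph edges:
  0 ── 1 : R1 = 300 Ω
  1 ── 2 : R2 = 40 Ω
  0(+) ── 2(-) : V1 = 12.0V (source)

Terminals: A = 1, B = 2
Step 1 — V_th is the open-circuit voltage V_A - V_B (nothing connected across the terminals).
Nodal analysis, taking node 2 as the 0 V reference.
Source V1 fixes V_0 = 12 V.
KCL at each unknown node (sum of currents leaving = 0; resistances in Ω):
  Node 1: (V_1 - 12)/300 + (V_1 - 0)/40 = 0
Collecting terms: 0.02833 × V_1 = 0.04  =>  V_1 = 1.412 V
V_th = V_1 - V_2 = 1.412 - 0 = 1.412 V
Step 2 — R_th: zero the source — replace V1 by a short circuit (node 2 merges into node 0) — and find the resistance seen between A (node 1) and B (node 0).
Reduce the network between node 1 (A) and node 0 (B) by series/parallel combination:
  Rp1 = R1 ‖ R2 (parallel, both between nodes 0 and 1) = 1/(1/300 + 1/40) = 35.29 Ω
R_th = 35.29 Ω

Final answer: V_th = 1.412 V, R_th = 35.29 Ω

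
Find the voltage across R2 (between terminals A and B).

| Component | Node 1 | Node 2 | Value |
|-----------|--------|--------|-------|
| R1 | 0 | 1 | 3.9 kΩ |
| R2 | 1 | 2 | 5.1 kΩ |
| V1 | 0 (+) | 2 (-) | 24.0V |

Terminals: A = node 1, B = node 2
R1 and R2 are in series across V1 (node 0 → node 1 → node 2), and the output A–B is taken across R2, so this is a voltage divider.
Series current: I = V1/(R1 + R2) = 24/(3900 + 5100) = 24/9000 = 0.002667 A
V_R2 = I × R2 = V1 × R2/(R1 + R2) = 24 × 5100/9000 = 13.6 V

Final answer: 13.6 V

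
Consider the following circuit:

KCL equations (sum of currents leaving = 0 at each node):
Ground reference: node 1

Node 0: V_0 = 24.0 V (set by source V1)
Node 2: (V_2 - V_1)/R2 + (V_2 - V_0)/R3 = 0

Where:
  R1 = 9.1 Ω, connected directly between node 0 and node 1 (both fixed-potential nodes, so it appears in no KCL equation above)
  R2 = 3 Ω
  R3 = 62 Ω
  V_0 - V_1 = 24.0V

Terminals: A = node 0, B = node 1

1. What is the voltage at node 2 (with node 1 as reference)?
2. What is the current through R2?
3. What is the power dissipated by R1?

Nodal analysis, taking node 1 as the 0 V reference.
Source V1 fixes V_0 = 24 V.
KCL at each unknown node (sum of currents leaving = 0; resistances in Ω):
  Node 2: (V_2 - 0)/3 + (V_2 - 24)/62 = 0
Collecting terms: 0.3495 × V_2 = 0.3871  =>  V_2 = 1.108 V
Part 1:
  Read off the nodal solution: V_2 = 1.108 V
Part 2:
  I_R2 = (V_1 - V_2)/R2 = (0 - 1.108)/3 = -0.3692 A
  Magnitude: I_R2 = 0.3692 A
Part 3:
  I_R1 = (V_0 - V_1)/R1 = (24 - 0)/9.1 = 2.637 A
  P_R1 = I_R1² × R1 = (2.637)² × 9.1 = 63.3 W

Final answers:
1. V_2 = 1.108 V
2. I_R2 = 0.3692 A
3. P_R1 = 63.3 W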